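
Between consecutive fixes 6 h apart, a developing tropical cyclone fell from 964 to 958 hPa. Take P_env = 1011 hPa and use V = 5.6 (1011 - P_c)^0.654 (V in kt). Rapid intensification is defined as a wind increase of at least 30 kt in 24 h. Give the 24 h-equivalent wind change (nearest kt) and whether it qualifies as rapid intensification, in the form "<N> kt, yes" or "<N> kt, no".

V₁: ΔP = 47, V ≈ 5.6 × 47^0.654 ≈ 69.46 kt.
V₂: ΔP = 53, V ≈ 5.6 × 53^0.654 ≈ 75.14 kt.
ΔV over 6 h = 5.68 kt → 24 h equivalent = 5.68 × 24/6 ≈ 22.72 kt.
23 kt < 30 kt ⇒ not rapid intensification.

23 kt, no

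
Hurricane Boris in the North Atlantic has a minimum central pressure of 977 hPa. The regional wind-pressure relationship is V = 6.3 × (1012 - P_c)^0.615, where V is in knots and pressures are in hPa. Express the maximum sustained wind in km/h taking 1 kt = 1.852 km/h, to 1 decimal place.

103.9 km/h

ΔP = 1012 − 977 = 35 hPa.
V ≈ 6.3 × 35^0.615 = 6.3 × 8.904 ≈ 56.097 kt.
56.097 × 1.852 ≈ 103.89 km/h → 103.9 km/h.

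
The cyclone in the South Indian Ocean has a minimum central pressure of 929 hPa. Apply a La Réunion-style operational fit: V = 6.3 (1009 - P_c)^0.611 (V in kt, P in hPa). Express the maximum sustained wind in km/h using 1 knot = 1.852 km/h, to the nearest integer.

170 km/h

ΔP = 1009 − 929 = 80 hPa.
V ≈ 6.3 × 80^0.611 = 6.3 × 14.547 ≈ 91.649 kt.
91.649 × 1.852 ≈ 169.73 km/h → 170 km/h.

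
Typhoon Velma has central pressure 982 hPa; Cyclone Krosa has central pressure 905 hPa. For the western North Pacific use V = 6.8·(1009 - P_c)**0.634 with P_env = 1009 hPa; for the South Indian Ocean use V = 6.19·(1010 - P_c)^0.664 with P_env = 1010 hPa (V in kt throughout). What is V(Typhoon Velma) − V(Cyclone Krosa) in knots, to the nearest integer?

Typhoon Velma: ΔP = 27; V ≈ 6.8 × 27^0.634 ≈ 54.95 kt.
Cyclone Krosa: ΔP = 105; V ≈ 6.19 × 105^0.664 ≈ 136.07 kt.
Difference ≈ 54.95 − 136.07 = -81.12 → -81 kt.

-81 kt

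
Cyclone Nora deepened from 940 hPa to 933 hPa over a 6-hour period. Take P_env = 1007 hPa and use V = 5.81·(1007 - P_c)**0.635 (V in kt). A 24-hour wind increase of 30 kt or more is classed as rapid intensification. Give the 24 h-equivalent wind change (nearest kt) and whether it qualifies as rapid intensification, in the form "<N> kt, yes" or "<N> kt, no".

22 kt, no

V₁: ΔP = 67, V ≈ 5.81 × 67^0.635 ≈ 83.89 kt.
V₂: ΔP = 74, V ≈ 5.81 × 74^0.635 ≈ 89.36 kt.
ΔV over 6 h = 5.47 kt → 24 h equivalent = 5.47 × 24/6 ≈ 21.88 kt.
22 kt < 30 kt ⇒ not rapid intensification.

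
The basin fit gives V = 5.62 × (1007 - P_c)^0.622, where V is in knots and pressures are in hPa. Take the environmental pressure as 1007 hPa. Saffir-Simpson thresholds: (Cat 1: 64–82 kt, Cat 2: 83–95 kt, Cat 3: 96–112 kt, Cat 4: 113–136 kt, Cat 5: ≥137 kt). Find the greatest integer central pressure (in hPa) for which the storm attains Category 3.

911 hPa

Category 3 begins at V = 96 kt.
Required ΔP = (96/5.62)^(1/0.622) = 17.082^1.608 ≈ 95.84 hPa.
P_c ≤ 1007 − 95.84 = 911.16, so the highest integer P_c is 911 hPa.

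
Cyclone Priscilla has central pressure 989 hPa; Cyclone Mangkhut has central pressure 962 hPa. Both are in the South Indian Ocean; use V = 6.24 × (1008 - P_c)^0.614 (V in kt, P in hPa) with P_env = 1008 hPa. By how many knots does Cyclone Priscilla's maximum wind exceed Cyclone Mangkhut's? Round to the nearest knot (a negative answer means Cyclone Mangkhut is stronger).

Cyclone Priscilla: ΔP = 19; V ≈ 6.24 × 19^0.614 ≈ 38.05 kt.
Cyclone Mangkhut: ΔP = 46; V ≈ 6.24 × 46^0.614 ≈ 65.48 kt.
Difference ≈ 38.05 − 65.48 = -27.43 → -27 kt.

-27 kt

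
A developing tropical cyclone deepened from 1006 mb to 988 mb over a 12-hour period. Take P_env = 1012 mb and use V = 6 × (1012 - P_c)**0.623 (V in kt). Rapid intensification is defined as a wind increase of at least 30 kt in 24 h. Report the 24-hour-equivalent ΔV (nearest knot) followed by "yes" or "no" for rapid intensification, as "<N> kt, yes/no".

50 kt, yes

V₁: ΔP = 6, V ≈ 6 × 6^0.623 ≈ 18.32 kt.
V₂: ΔP = 24, V ≈ 6 × 24^0.623 ≈ 43.45 kt.
ΔV over 12 h = 25.13 kt → 24 h equivalent = 25.13 × 24/12 ≈ 50.26 kt.
50 kt ≥ 30 kt ⇒ rapid intensification.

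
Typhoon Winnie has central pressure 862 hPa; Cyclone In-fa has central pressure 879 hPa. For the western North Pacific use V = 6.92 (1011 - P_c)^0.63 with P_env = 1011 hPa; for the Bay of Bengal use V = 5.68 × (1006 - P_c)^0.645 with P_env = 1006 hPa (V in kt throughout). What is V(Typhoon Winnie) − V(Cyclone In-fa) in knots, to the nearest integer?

Typhoon Winnie: ΔP = 149; V ≈ 6.92 × 149^0.63 ≈ 161.89 kt.
Cyclone In-fa: ΔP = 127; V ≈ 5.68 × 127^0.645 ≈ 129.21 kt.
Difference ≈ 161.89 − 129.21 = 32.68 → 33 kt.

33 kt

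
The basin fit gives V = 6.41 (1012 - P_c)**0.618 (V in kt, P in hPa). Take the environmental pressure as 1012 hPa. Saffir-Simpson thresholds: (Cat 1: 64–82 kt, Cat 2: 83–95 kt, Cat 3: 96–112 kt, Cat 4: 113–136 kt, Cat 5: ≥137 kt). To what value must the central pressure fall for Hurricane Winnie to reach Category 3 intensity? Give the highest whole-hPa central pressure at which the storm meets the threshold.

932 hPa

Category 3 begins at V = 96 kt.
Required ΔP = (96/6.41)^(1/0.618) = 14.977^1.618 ≈ 79.79 hPa.
P_c ≤ 1012 − 79.79 = 932.21, so the highest integer P_c is 932 hPa.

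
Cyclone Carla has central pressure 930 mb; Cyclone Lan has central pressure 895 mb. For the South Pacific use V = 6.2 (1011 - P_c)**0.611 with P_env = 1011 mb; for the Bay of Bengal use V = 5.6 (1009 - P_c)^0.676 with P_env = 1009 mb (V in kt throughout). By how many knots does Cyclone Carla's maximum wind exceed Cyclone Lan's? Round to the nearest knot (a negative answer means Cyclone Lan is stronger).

-47 kt

Cyclone Carla: ΔP = 81; V ≈ 6.2 × 81^0.611 ≈ 90.88 kt.
Cyclone Lan: ΔP = 114; V ≈ 5.6 × 114^0.676 ≈ 137.61 kt.
Difference ≈ 90.88 − 137.61 = -46.73 → -47 kt.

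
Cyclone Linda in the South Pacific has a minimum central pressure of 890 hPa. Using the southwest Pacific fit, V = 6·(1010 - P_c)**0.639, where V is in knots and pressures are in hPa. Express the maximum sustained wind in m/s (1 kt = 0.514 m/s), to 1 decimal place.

65.7 m/s

ΔP = 1010 − 890 = 120 hPa.
V ≈ 6 × 120^0.639 = 6 × 21.311 ≈ 127.864 kt.
127.864 × 0.514 ≈ 65.72 m/s → 65.7 m/s.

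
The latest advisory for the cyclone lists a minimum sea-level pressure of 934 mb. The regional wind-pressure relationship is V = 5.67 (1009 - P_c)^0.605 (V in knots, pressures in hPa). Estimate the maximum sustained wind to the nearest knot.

ΔP = 1009 − 934 = 75 mb.
75^0.605 ≈ 13.627.
V ≈ 5.67 × 13.627 ≈ 77.3 kt.

77 kt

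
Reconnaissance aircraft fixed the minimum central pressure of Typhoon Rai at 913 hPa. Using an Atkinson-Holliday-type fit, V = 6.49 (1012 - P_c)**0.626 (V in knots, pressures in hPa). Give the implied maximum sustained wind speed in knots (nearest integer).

115 kt

ΔP = 1012 − 913 = 99 hPa.
99^0.626 ≈ 17.753.
V ≈ 6.49 × 17.753 ≈ 115.2 kt.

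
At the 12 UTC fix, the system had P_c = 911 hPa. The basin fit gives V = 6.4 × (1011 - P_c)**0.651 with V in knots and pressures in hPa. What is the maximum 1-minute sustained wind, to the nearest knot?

ΔP = 1011 − 911 = 100 hPa.
100^0.651 ≈ 20.045.
V ≈ 6.4 × 20.045 ≈ 128.3 kt.

128 kt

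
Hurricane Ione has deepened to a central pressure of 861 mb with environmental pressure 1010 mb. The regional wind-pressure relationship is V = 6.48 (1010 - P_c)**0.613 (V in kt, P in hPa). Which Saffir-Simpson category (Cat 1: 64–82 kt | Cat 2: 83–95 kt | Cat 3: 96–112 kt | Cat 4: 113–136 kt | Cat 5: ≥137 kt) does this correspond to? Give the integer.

ΔP = 1010 − 861 = 149 mb.
V ≈ 6.48 × 149^0.613 = 6.48 × 21.49 ≈ 139 kt.
139 kt falls in the Category 5 band.

5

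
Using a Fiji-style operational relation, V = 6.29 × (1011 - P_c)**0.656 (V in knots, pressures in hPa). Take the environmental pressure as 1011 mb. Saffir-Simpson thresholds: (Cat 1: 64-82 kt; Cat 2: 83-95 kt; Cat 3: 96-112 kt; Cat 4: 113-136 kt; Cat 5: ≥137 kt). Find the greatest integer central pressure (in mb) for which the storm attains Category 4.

929 mb

Category 4 begins at V = 113 kt.
Required ΔP = (113/6.29)^(1/0.656) = 17.965^1.524 ≈ 81.70 mb.
P_c ≤ 1011 − 81.70 = 929.30, so the highest integer P_c is 929 mb.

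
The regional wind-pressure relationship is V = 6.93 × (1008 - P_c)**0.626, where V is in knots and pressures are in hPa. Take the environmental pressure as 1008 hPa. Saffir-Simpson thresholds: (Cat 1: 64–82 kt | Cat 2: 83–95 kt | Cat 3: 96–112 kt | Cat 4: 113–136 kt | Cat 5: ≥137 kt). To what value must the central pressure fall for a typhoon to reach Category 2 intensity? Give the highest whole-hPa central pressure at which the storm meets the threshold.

Category 2 begins at V = 83 kt.
Required ΔP = (83/6.93)^(1/0.626) = 11.977^1.597 ≈ 52.80 hPa.
P_c ≤ 1008 − 52.80 = 955.20, so the highest integer P_c is 955 hPa.

955 hPa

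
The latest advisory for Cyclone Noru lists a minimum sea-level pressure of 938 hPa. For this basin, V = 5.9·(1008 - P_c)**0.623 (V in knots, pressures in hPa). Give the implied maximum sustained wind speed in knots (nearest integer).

83 kt

ΔP = 1008 − 938 = 70 hPa.
70^0.623 ≈ 14.109.
V ≈ 5.9 × 14.109 ≈ 83.2 kt.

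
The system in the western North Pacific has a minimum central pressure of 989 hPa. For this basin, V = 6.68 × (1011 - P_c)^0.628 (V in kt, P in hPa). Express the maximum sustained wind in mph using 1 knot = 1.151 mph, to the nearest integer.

ΔP = 1011 − 989 = 22 hPa.
V ≈ 6.68 × 22^0.628 = 6.68 × 6.967 ≈ 46.539 kt.
46.539 × 1.151 ≈ 53.57 mph → 54 mph.

54 mph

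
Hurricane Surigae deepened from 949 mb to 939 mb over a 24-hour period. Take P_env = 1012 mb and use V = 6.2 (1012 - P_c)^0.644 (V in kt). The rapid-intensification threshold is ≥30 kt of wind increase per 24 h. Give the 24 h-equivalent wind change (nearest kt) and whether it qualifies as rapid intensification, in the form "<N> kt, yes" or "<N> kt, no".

9 kt, no

V₁: ΔP = 63, V ≈ 6.2 × 63^0.644 ≈ 89.36 kt.
V₂: ΔP = 73, V ≈ 6.2 × 73^0.644 ≈ 98.26 kt.
ΔV over 24 h = 8.90 kt → 24 h equivalent = 8.90 × 24/24 ≈ 8.90 kt.
9 kt < 30 kt ⇒ not rapid intensification.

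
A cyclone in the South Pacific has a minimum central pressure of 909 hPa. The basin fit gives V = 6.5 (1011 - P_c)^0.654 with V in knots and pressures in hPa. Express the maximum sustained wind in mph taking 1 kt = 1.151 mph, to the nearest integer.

154 mph

ΔP = 1011 − 909 = 102 hPa.
V ≈ 6.5 × 102^0.654 = 6.5 × 20.588 ≈ 133.825 kt.
133.825 × 1.151 ≈ 154.03 mph → 154 mph.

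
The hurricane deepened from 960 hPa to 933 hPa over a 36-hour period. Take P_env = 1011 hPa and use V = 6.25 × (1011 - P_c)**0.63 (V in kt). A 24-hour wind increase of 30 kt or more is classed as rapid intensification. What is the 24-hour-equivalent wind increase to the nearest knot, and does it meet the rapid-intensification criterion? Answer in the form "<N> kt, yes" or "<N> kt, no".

V₁: ΔP = 51, V ≈ 6.25 × 51^0.63 ≈ 74.41 kt.
V₂: ΔP = 78, V ≈ 6.25 × 78^0.63 ≈ 97.25 kt.
ΔV over 36 h = 22.84 kt → 24 h equivalent = 22.84 × 24/36 ≈ 15.23 kt.
15 kt < 30 kt ⇒ not rapid intensification.

15 kt, no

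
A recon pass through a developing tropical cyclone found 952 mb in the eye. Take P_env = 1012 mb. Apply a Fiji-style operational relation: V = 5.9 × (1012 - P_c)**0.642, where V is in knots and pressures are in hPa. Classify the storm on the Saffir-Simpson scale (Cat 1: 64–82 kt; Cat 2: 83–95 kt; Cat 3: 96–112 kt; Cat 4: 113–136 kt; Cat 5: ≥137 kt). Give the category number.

1

ΔP = 1012 − 952 = 60 mb.
V ≈ 5.9 × 60^0.642 = 5.9 × 13.85 ≈ 82 kt.
82 kt falls in the Category 1 band.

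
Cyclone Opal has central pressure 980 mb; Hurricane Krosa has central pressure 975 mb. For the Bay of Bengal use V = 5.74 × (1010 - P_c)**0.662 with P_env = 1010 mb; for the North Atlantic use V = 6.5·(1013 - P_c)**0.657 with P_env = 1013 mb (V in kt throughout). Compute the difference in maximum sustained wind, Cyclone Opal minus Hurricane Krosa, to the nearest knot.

Cyclone Opal: ΔP = 30; V ≈ 5.74 × 30^0.662 ≈ 54.55 kt.
Hurricane Krosa: ΔP = 38; V ≈ 6.5 × 38^0.657 ≈ 70.93 kt.
Difference ≈ 54.55 − 70.93 = -16.38 → -16 kt.

-16 kt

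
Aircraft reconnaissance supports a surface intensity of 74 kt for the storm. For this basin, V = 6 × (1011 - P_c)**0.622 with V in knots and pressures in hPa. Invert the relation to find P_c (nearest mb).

ΔP = (V / 6)^(1/0.622) = (74/6)^1.608.
74/6 = 12.333; 12.333^1.608 ≈ 56.77 mb.
P_c = 1011 − 56.77 = 954.23 ≈ 954 mb.

954 mb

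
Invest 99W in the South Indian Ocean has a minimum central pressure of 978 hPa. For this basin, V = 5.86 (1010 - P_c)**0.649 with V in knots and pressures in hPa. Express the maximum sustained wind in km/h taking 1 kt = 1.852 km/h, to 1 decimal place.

102.9 km/h

ΔP = 1010 − 978 = 32 hPa.
V ≈ 5.86 × 32^0.649 = 5.86 × 9.481 ≈ 55.557 kt.
55.557 × 1.852 ≈ 102.89 km/h → 102.9 km/h.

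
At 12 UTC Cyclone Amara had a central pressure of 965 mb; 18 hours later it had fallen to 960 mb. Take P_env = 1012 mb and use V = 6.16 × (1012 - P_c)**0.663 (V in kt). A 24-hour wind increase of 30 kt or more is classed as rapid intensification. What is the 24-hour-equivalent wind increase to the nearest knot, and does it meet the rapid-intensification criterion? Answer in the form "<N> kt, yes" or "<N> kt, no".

7 kt, no

V₁: ΔP = 47, V ≈ 6.16 × 47^0.663 ≈ 79.10 kt.
V₂: ΔP = 52, V ≈ 6.16 × 52^0.663 ≈ 84.58 kt.
ΔV over 18 h = 5.48 kt → 24 h equivalent = 5.48 × 24/18 ≈ 7.31 kt.
7 kt < 30 kt ⇒ not rapid intensification.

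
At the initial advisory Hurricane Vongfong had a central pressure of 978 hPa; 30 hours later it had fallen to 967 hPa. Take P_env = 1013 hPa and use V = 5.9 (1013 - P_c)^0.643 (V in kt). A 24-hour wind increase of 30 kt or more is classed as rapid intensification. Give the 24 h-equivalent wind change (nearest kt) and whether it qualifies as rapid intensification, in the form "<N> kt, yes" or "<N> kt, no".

9 kt, no

V₁: ΔP = 35, V ≈ 5.9 × 35^0.643 ≈ 58.03 kt.
V₂: ΔP = 46, V ≈ 5.9 × 46^0.643 ≈ 69.18 kt.
ΔV over 30 h = 11.15 kt → 24 h equivalent = 11.15 × 24/30 ≈ 8.92 kt.
9 kt < 30 kt ⇒ not rapid intensification.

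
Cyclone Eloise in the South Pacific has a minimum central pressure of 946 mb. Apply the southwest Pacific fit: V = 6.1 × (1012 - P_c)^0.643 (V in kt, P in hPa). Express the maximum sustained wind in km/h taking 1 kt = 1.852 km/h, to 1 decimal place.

ΔP = 1012 − 946 = 66 mb.
V ≈ 6.1 × 66^0.643 = 6.1 × 14.790 ≈ 90.219 kt.
90.219 × 1.852 ≈ 167.09 km/h → 167.1 km/h.

167.1 km/h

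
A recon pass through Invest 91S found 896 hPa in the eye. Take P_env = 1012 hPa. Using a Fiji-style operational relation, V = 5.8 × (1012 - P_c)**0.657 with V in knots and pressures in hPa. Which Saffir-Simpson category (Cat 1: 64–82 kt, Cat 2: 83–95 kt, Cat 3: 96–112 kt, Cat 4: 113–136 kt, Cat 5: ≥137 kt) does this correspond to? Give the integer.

4

ΔP = 1012 − 896 = 116 hPa.
V ≈ 5.8 × 116^0.657 = 5.8 × 22.72 ≈ 132 kt.
132 kt falls in the Category 4 band.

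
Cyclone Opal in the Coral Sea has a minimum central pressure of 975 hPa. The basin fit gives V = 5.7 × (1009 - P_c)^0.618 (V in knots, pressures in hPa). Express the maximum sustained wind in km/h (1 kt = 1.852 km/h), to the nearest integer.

93 km/h

ΔP = 1009 − 975 = 34 hPa.
V ≈ 5.7 × 34^0.618 = 5.7 × 8.840 ≈ 50.388 kt.
50.388 × 1.852 ≈ 93.32 km/h → 93 km/h.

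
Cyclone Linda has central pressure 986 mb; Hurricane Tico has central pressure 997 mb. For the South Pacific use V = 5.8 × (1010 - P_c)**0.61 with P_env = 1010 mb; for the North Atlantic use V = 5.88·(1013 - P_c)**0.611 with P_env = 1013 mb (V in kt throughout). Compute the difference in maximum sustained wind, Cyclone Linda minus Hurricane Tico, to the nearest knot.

8 kt

Cyclone Linda: ΔP = 24; V ≈ 5.8 × 24^0.61 ≈ 40.30 kt.
Hurricane Tico: ΔP = 16; V ≈ 5.88 × 16^0.611 ≈ 32.00 kt.
Difference ≈ 40.30 − 32.00 = 8.30 → 8 kt.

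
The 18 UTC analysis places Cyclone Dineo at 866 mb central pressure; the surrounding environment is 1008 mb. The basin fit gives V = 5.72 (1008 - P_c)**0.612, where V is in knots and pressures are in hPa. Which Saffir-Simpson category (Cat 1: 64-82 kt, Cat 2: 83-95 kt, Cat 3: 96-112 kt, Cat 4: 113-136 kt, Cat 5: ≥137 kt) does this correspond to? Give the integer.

ΔP = 1008 − 866 = 142 mb.
V ≈ 5.72 × 142^0.612 = 5.72 × 20.76 ≈ 119 kt.
119 kt falls in the Category 4 band.

4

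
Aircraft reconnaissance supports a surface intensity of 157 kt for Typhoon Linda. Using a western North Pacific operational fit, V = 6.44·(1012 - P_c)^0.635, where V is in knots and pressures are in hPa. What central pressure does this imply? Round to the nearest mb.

ΔP = (V / 6.44)^(1/0.635) = (157/6.44)^1.575.
157/6.44 = 24.379; 24.379^1.575 ≈ 152.85 mb.
P_c = 1012 − 152.85 = 859.15 ≈ 859 mb.

859 mb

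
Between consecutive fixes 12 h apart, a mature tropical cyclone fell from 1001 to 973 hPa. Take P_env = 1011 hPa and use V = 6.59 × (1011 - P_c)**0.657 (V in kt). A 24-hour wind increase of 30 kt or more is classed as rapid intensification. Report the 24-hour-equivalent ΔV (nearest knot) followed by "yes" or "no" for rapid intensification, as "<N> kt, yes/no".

V₁: ΔP = 10, V ≈ 6.59 × 10^0.657 ≈ 29.91 kt.
V₂: ΔP = 38, V ≈ 6.59 × 38^0.657 ≈ 71.91 kt.
ΔV over 12 h = 42.00 kt → 24 h equivalent = 42.00 × 24/12 ≈ 84.00 kt.
84 kt ≥ 30 kt ⇒ rapid intensification.

84 kt, yes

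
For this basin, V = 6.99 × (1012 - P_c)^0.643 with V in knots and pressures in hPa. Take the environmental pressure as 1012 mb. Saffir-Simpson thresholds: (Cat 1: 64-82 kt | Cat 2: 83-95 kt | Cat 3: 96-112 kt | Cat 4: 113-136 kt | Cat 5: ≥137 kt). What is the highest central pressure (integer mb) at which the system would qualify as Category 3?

Category 3 begins at V = 96 kt.
Required ΔP = (96/6.99)^(1/0.643) = 13.734^1.555 ≈ 58.82 mb.
P_c ≤ 1012 − 58.82 = 953.18, so the highest integer P_c is 953 mb.

953 mb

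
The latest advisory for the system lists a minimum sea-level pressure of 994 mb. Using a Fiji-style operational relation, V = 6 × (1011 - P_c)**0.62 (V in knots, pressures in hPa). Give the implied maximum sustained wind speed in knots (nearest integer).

35 kt

ΔP = 1011 − 994 = 17 mb.
17^0.62 ≈ 5.793.
V ≈ 6 × 5.793 ≈ 34.8 kt.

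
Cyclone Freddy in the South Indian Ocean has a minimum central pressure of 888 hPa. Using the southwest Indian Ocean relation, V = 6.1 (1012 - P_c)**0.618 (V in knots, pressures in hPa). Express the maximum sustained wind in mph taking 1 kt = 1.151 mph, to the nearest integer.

ΔP = 1012 − 888 = 124 hPa.
V ≈ 6.1 × 124^0.618 = 6.1 × 19.667 ≈ 119.968 kt.
119.968 × 1.151 ≈ 138.08 mph → 138 mph.

138 mph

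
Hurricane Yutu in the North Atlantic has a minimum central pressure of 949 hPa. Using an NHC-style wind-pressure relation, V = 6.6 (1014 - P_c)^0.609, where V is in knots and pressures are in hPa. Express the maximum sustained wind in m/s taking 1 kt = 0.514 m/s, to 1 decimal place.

43.1 m/s

ΔP = 1014 − 949 = 65 hPa.
V ≈ 6.6 × 65^0.609 = 6.6 × 12.708 ≈ 83.870 kt.
83.870 × 0.514 ≈ 43.11 m/s → 43.1 m/s.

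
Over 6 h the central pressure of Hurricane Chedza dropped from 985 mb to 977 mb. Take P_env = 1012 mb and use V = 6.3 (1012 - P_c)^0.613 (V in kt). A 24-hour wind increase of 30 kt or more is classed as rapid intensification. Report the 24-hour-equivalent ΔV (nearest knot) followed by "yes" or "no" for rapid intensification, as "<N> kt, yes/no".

33 kt, yes

V₁: ΔP = 27, V ≈ 6.3 × 27^0.613 ≈ 47.51 kt.
V₂: ΔP = 35, V ≈ 6.3 × 35^0.613 ≈ 55.70 kt.
ΔV over 6 h = 8.19 kt → 24 h equivalent = 8.19 × 24/6 ≈ 32.76 kt.
33 kt ≥ 30 kt ⇒ rapid intensification.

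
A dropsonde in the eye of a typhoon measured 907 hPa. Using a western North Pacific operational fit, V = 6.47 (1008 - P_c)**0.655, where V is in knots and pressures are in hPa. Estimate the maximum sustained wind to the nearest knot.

133 kt

ΔP = 1008 − 907 = 101 hPa.
101^0.655 ≈ 20.551.
V ≈ 6.47 × 20.551 ≈ 133.0 kt.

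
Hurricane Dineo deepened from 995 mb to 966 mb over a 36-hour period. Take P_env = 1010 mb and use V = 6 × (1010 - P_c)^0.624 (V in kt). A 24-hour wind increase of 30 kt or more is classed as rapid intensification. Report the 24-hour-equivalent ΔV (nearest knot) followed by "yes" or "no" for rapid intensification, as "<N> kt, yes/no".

V₁: ΔP = 15, V ≈ 6 × 15^0.624 ≈ 32.51 kt.
V₂: ΔP = 44, V ≈ 6 × 44^0.624 ≈ 63.63 kt.
ΔV over 36 h = 31.12 kt → 24 h equivalent = 31.12 × 24/36 ≈ 20.75 kt.
21 kt < 30 kt ⇒ not rapid intensification.

21 kt, no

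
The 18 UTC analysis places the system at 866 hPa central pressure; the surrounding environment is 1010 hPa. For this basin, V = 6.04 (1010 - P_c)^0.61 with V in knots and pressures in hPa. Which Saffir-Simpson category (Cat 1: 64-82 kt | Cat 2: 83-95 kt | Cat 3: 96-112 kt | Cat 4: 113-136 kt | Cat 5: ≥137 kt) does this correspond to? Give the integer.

4

ΔP = 1010 − 866 = 144 hPa.
V ≈ 6.04 × 144^0.61 = 6.04 × 20.73 ≈ 125 kt.
125 kt falls in the Category 4 band.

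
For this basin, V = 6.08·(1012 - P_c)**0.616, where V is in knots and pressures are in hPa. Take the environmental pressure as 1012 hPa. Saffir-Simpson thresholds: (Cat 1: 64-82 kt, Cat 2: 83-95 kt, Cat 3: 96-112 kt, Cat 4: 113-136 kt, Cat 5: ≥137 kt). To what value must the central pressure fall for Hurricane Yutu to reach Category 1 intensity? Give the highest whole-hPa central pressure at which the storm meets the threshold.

966 hPa

Category 1 begins at V = 64 kt.
Required ΔP = (64/6.08)^(1/0.616) = 10.526^1.623 ≈ 45.66 hPa.
P_c ≤ 1012 − 45.66 = 966.34, so the highest integer P_c is 966 hPa.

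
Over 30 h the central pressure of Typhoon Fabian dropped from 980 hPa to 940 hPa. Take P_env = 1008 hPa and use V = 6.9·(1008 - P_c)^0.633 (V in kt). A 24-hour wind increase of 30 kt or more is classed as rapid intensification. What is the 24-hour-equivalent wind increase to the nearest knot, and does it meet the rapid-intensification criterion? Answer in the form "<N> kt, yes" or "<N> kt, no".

V₁: ΔP = 28, V ≈ 6.9 × 28^0.633 ≈ 56.87 kt.
V₂: ΔP = 68, V ≈ 6.9 × 68^0.633 ≈ 99.73 kt.
ΔV over 30 h = 42.86 kt → 24 h equivalent = 42.86 × 24/30 ≈ 34.29 kt.
34 kt ≥ 30 kt ⇒ rapid intensification.

34 kt, yes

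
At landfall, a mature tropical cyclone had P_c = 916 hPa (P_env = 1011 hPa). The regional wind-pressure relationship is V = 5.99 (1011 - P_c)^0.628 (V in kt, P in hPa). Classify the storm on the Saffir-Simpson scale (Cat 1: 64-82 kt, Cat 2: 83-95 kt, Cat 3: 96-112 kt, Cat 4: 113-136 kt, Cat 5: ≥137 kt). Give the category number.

ΔP = 1011 − 916 = 95 hPa.
V ≈ 5.99 × 95^0.628 = 5.99 × 17.46 ≈ 105 kt.
105 kt falls in the Category 3 band.

3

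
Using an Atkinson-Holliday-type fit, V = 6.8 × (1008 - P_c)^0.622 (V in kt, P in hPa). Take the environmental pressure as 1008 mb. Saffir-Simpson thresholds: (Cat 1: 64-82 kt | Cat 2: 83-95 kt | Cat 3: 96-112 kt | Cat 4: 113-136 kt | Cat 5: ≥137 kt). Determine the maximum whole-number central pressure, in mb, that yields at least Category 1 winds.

Category 1 begins at V = 64 kt.
Required ΔP = (64/6.8)^(1/0.622) = 9.412^1.608 ≈ 36.76 mb.
P_c ≤ 1008 − 36.76 = 971.24, so the highest integer P_c is 971 mb.

971 mb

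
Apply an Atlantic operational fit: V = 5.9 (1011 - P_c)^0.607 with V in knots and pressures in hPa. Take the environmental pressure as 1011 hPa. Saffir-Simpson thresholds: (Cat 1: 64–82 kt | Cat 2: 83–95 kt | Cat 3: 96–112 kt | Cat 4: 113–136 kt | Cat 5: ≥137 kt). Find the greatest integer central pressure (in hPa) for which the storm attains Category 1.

Category 1 begins at V = 64 kt.
Required ΔP = (64/5.9)^(1/0.607) = 10.847^1.647 ≈ 50.77 hPa.
P_c ≤ 1011 − 50.77 = 960.23, so the highest integer P_c is 960 hPa.

960 hPa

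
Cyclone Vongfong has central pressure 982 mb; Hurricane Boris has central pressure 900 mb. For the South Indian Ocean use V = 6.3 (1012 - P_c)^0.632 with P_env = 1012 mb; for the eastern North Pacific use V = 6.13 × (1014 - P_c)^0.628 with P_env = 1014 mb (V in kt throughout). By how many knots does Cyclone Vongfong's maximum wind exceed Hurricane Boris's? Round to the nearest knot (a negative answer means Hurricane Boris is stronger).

Cyclone Vongfong: ΔP = 30; V ≈ 6.3 × 30^0.632 ≈ 54.06 kt.
Hurricane Boris: ΔP = 114; V ≈ 6.13 × 114^0.628 ≈ 120.00 kt.
Difference ≈ 54.06 − 120.00 = -65.94 → -66 kt.

-66 kt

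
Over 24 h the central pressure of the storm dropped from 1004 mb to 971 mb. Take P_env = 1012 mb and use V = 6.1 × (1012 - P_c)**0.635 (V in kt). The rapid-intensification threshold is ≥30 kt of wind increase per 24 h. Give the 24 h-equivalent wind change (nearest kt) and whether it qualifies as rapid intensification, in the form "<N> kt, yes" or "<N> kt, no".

42 kt, yes

V₁: ΔP = 8, V ≈ 6.1 × 8^0.635 ≈ 22.85 kt.
V₂: ΔP = 41, V ≈ 6.1 × 41^0.635 ≈ 64.48 kt.
ΔV over 24 h = 41.63 kt → 24 h equivalent = 41.63 × 24/24 ≈ 41.63 kt.
42 kt ≥ 30 kt ⇒ rapid intensification.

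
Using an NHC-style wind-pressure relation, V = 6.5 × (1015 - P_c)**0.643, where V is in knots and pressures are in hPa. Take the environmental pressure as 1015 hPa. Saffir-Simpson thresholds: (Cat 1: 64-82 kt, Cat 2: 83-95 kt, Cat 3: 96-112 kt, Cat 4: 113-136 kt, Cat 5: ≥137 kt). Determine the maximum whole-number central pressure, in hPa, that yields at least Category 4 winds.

930 hPa

Category 4 begins at V = 113 kt.
Required ΔP = (113/6.5)^(1/0.643) = 17.385^1.555 ≈ 84.86 hPa.
P_c ≤ 1015 − 84.86 = 930.14, so the highest integer P_c is 930 hPa.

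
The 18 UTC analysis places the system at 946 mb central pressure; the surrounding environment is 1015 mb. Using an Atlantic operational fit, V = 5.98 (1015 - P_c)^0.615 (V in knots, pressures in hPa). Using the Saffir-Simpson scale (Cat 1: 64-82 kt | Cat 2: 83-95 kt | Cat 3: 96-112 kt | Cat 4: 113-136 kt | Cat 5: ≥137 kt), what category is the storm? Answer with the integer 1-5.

ΔP = 1015 − 946 = 69 mb.
V ≈ 5.98 × 69^0.615 = 5.98 × 13.52 ≈ 81 kt.
81 kt falls in the Category 1 band.

1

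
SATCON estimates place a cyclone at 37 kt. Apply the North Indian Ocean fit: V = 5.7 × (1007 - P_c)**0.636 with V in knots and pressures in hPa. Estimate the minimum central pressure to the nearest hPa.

ΔP = (V / 5.7)^(1/0.636) = (37/5.7)^1.572.
37/5.7 = 6.491; 6.491^1.572 ≈ 18.93 hPa.
P_c = 1007 − 18.93 = 988.07 ≈ 988 hPa.

988 hPa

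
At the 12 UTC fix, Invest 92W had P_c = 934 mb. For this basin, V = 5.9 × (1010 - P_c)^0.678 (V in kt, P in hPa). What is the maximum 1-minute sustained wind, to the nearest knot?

ΔP = 1010 − 934 = 76 mb.
76^0.678 ≈ 18.845.
V ≈ 5.9 × 18.845 ≈ 111.2 kt.

111 kt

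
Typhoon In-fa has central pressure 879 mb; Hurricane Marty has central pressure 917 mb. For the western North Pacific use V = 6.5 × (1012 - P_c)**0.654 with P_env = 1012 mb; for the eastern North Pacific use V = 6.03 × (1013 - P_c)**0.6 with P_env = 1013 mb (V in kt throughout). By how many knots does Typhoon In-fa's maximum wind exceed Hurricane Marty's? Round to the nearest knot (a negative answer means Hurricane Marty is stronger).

66 kt

Typhoon In-fa: ΔP = 133; V ≈ 6.5 × 133^0.654 ≈ 159.19 kt.
Hurricane Marty: ΔP = 96; V ≈ 6.03 × 96^0.6 ≈ 93.26 kt.
Difference ≈ 159.19 − 93.26 = 65.93 → 66 kt.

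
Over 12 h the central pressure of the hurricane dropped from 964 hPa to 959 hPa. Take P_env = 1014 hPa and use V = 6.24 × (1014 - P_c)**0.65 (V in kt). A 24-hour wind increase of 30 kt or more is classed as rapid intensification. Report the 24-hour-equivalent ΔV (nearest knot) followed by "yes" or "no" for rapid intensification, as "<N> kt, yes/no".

V₁: ΔP = 50, V ≈ 6.24 × 50^0.65 ≈ 79.34 kt.
V₂: ΔP = 55, V ≈ 6.24 × 55^0.65 ≈ 84.42 kt.
ΔV over 12 h = 5.08 kt → 24 h equivalent = 5.08 × 24/12 ≈ 10.16 kt.
10 kt < 30 kt ⇒ not rapid intensification.

10 kt, no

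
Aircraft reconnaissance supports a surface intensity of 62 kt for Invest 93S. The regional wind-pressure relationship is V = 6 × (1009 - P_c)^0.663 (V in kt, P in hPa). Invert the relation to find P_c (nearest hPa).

975 hPa

ΔP = (V / 6)^(1/0.663) = (62/6)^1.508.
62/6 = 10.333; 10.333^1.508 ≈ 33.87 hPa.
P_c = 1009 − 33.87 = 975.13 ≈ 975 hPa.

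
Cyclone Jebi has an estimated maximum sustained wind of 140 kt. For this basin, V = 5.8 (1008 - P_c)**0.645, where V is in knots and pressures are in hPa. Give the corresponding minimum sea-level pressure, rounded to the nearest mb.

ΔP = (V / 5.8)^(1/0.645) = (140/5.8)^1.550.
140/5.8 = 24.138; 24.138^1.550 ≈ 139.23 mb.
P_c = 1008 − 139.23 = 868.77 ≈ 869 mb.

869 mb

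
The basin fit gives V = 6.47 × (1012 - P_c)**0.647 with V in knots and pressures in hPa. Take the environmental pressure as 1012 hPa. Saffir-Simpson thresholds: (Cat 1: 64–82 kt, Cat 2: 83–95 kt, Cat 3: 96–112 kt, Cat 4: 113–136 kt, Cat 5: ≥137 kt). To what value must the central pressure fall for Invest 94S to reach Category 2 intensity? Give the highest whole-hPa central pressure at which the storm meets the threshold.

Category 2 begins at V = 83 kt.
Required ΔP = (83/6.47)^(1/0.647) = 12.828^1.546 ≈ 51.62 hPa.
P_c ≤ 1012 − 51.62 = 960.38, so the highest integer P_c is 960 hPa.

960 hPa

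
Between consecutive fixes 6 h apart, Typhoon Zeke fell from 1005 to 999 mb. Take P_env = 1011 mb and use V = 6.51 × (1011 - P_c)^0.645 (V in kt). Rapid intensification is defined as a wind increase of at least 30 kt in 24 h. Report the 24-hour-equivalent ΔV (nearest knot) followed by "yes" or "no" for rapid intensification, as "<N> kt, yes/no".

V₁: ΔP = 6, V ≈ 6.51 × 6^0.645 ≈ 20.68 kt.
V₂: ΔP = 12, V ≈ 6.51 × 12^0.645 ≈ 32.33 kt.
ΔV over 6 h = 11.65 kt → 24 h equivalent = 11.65 × 24/6 ≈ 46.60 kt.
47 kt ≥ 30 kt ⇒ rapid intensification.

47 kt, yes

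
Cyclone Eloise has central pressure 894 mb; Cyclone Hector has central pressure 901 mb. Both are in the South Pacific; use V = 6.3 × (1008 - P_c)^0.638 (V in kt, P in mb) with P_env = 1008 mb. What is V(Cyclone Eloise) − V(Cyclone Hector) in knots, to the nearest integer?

Cyclone Eloise: ΔP = 114; V ≈ 6.3 × 114^0.638 ≈ 129.31 kt.
Cyclone Hector: ΔP = 107; V ≈ 6.3 × 107^0.638 ≈ 124.19 kt.
Difference ≈ 129.31 − 124.19 = 5.12 → 5 kt.

5 kt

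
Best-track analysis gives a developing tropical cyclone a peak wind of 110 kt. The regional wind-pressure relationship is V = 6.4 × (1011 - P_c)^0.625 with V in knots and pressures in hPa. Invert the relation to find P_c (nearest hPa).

ΔP = (V / 6.4)^(1/0.625) = (110/6.4)^1.600.
110/6.4 = 17.188; 17.188^1.600 ≈ 94.70 hPa.
P_c = 1011 − 94.70 = 916.30 ≈ 916 hPa.

916 hPa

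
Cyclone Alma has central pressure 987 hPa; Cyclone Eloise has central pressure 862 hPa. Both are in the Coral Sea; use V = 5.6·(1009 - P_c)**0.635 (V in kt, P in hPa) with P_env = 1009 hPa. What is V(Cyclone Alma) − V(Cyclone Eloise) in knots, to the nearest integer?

-93 kt

Cyclone Alma: ΔP = 22; V ≈ 5.6 × 22^0.635 ≈ 39.87 kt.
Cyclone Eloise: ΔP = 147; V ≈ 5.6 × 147^0.635 ≈ 133.18 kt.
Difference ≈ 39.87 − 133.18 = -93.31 → -93 kt.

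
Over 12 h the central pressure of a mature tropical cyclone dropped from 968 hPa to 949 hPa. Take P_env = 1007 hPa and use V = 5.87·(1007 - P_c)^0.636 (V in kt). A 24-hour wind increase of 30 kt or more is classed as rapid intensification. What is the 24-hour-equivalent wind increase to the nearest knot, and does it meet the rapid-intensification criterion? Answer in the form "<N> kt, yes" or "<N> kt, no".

V₁: ΔP = 39, V ≈ 5.87 × 39^0.636 ≈ 60.33 kt.
V₂: ΔP = 58, V ≈ 5.87 × 58^0.636 ≈ 77.66 kt.
ΔV over 12 h = 17.33 kt → 24 h equivalent = 17.33 × 24/12 ≈ 34.66 kt.
35 kt ≥ 30 kt ⇒ rapid intensification.

35 kt, yes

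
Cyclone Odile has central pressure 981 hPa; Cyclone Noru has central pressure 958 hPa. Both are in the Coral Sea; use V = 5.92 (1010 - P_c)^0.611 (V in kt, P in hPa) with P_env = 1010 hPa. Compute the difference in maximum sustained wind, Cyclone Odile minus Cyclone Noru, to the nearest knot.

-20 kt

Cyclone Odile: ΔP = 29; V ≈ 5.92 × 29^0.611 ≈ 46.33 kt.
Cyclone Noru: ΔP = 52; V ≈ 5.92 × 52^0.611 ≈ 66.19 kt.
Difference ≈ 46.33 − 66.19 = -19.86 → -20 kt.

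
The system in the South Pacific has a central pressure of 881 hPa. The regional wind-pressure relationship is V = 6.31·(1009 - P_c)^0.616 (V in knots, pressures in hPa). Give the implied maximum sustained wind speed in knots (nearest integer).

ΔP = 1009 − 881 = 128 hPa.
128^0.616 ≈ 19.863.
V ≈ 6.31 × 19.863 ≈ 125.3 kt.

125 kt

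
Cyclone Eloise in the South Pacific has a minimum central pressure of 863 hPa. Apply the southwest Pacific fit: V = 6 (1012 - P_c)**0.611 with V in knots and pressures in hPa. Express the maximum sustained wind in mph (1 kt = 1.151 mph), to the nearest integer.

ΔP = 1012 − 863 = 149 hPa.
V ≈ 6 × 149^0.611 = 6 × 21.272 ≈ 127.634 kt.
127.634 × 1.151 ≈ 146.91 mph → 147 mph.

147 mph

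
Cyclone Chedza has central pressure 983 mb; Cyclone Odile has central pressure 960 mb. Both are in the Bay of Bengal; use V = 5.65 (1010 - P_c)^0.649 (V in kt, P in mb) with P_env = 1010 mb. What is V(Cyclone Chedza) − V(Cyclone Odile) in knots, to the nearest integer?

Cyclone Chedza: ΔP = 27; V ≈ 5.65 × 27^0.649 ≈ 47.97 kt.
Cyclone Odile: ΔP = 50; V ≈ 5.65 × 50^0.649 ≈ 71.56 kt.
Difference ≈ 47.97 − 71.56 = -23.59 → -24 kt.

-24 kt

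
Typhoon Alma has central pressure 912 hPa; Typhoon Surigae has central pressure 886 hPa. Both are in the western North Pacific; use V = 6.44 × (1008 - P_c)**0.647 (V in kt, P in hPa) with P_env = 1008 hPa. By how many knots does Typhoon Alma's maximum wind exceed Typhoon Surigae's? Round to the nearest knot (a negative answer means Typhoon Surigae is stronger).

Typhoon Alma: ΔP = 96; V ≈ 6.44 × 96^0.647 ≈ 123.43 kt.
Typhoon Surigae: ΔP = 122; V ≈ 6.44 × 122^0.647 ≈ 144.13 kt.
Difference ≈ 123.43 − 144.13 = -20.70 → -21 kt.

-21 kt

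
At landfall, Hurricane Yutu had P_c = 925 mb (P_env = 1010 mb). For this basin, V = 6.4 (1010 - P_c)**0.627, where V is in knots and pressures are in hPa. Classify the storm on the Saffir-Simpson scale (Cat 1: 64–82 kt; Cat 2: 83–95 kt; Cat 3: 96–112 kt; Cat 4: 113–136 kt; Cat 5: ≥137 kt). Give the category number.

ΔP = 1010 − 925 = 85 mb.
V ≈ 6.4 × 85^0.627 = 6.4 × 16.21 ≈ 104 kt.
104 kt falls in the Category 3 band.

3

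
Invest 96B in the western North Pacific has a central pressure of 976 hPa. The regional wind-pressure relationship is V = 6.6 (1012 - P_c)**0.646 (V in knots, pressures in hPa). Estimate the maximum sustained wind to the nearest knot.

ΔP = 1012 − 976 = 36 hPa.
36^0.646 ≈ 10.124.
V ≈ 6.6 × 10.124 ≈ 66.8 kt.

67 kt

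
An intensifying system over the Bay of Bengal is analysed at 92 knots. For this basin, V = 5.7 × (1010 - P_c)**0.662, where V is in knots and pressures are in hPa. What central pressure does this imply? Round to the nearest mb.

943 mb

ΔP = (V / 5.7)^(1/0.662) = (92/5.7)^1.511.
92/5.7 = 16.140; 16.140^1.511 ≈ 66.78 mb.
P_c = 1010 − 66.78 = 943.22 ≈ 943 mb.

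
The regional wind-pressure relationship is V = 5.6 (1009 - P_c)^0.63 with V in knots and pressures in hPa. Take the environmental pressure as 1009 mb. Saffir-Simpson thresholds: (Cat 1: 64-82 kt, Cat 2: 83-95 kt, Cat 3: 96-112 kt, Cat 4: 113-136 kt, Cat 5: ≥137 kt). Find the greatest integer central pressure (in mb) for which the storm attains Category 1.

Category 1 begins at V = 64 kt.
Required ΔP = (64/5.6)^(1/0.63) = 11.429^1.587 ≈ 47.79 mb.
P_c ≤ 1009 − 47.79 = 961.21, so the highest integer P_c is 961 mb.

961 mb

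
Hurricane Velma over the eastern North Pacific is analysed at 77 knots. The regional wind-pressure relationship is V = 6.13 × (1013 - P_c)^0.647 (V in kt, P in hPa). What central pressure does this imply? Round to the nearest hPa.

963 hPa

ΔP = (V / 6.13)^(1/0.647) = (77/6.13)^1.546.
77/6.13 = 12.561; 12.561^1.546 ≈ 49.96 hPa.
P_c = 1013 − 49.96 = 963.04 ≈ 963 hPa.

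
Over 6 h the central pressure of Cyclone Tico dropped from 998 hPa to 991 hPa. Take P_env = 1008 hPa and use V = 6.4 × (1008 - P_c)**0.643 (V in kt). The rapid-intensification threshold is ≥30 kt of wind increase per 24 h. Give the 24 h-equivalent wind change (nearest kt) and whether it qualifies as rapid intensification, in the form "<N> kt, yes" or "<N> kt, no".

46 kt, yes

V₁: ΔP = 10, V ≈ 6.4 × 10^0.643 ≈ 28.13 kt.
V₂: ΔP = 17, V ≈ 6.4 × 17^0.643 ≈ 39.57 kt.
ΔV over 6 h = 11.44 kt → 24 h equivalent = 11.44 × 24/6 ≈ 45.76 kt.
46 kt ≥ 30 kt ⇒ rapid intensification.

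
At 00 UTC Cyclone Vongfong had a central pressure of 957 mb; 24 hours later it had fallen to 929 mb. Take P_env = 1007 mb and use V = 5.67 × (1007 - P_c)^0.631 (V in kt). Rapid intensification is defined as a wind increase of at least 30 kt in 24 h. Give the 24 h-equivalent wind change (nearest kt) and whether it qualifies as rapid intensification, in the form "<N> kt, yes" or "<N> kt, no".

22 kt, no

V₁: ΔP = 50, V ≈ 5.67 × 50^0.631 ≈ 66.93 kt.
V₂: ΔP = 78, V ≈ 5.67 × 78^0.631 ≈ 88.61 kt.
ΔV over 24 h = 21.68 kt → 24 h equivalent = 21.68 × 24/24 ≈ 21.68 kt.
22 kt < 30 kt ⇒ not rapid intensification.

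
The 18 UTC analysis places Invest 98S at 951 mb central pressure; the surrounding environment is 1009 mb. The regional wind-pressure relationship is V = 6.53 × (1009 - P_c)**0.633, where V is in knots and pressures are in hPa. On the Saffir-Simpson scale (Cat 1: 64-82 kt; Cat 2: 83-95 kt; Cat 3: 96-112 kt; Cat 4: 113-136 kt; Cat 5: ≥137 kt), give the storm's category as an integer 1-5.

ΔP = 1009 − 951 = 58 mb.
V ≈ 6.53 × 58^0.633 = 6.53 × 13.07 ≈ 85 kt.
85 kt falls in the Category 2 band.

2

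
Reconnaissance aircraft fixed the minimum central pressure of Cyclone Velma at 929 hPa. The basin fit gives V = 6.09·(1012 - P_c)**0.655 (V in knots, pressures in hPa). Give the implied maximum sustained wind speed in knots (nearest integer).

ΔP = 1012 − 929 = 83 hPa.
83^0.655 ≈ 18.072.
V ≈ 6.09 × 18.072 ≈ 110.1 kt.

110 kt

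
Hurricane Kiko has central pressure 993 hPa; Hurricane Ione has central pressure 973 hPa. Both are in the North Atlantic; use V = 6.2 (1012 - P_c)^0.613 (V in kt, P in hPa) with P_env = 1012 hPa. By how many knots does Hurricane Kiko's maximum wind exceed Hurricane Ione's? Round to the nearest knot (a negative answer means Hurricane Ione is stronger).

-21 kt

Hurricane Kiko: ΔP = 19; V ≈ 6.2 × 19^0.613 ≈ 37.69 kt.
Hurricane Ione: ΔP = 39; V ≈ 6.2 × 39^0.613 ≈ 58.58 kt.
Difference ≈ 37.69 − 58.58 = -20.89 → -21 kt.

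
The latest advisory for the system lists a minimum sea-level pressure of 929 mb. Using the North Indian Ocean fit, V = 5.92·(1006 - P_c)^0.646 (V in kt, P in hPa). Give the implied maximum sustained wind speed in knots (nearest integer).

ΔP = 1006 − 929 = 77 mb.
77^0.646 ≈ 16.545.
V ≈ 5.92 × 16.545 ≈ 97.9 kt.

98 kt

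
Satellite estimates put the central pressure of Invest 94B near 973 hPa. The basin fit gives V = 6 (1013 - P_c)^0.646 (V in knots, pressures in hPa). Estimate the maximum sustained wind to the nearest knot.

ΔP = 1013 − 973 = 40 hPa.
40^0.646 ≈ 10.838.
V ≈ 6 × 10.838 ≈ 65.0 kt.

65 kt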